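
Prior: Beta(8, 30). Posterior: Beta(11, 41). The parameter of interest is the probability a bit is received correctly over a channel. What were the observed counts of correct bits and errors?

Under Beta–binomial conjugacy the posterior parameters are (α+s, β+f).
So s = 11 − 8 = 3 and f = 41 − 30 = 11.

3 correct bits and 11 errors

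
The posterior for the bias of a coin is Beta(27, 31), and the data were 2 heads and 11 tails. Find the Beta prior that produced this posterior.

Beta(25, 20)

Under Beta–binomial conjugacy the posterior parameters are (a+s, b+f).
Subtract the data counts: 27−2=25, 31−11=20.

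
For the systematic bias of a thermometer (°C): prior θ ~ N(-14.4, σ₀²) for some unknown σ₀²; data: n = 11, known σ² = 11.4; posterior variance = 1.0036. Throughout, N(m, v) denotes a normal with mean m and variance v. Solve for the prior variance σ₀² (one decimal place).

σ₀² = 31.7

Posterior precision equals prior precision plus data precision: 1/σ_n² = 1/σ₀² + n/σ².
So 1/σ₀² = 1/1.0036 − 11/11.4 = 0.996413 − 0.964912 = 0.031501.
Hence σ₀² = 1/0.031501 ≈ 31.7.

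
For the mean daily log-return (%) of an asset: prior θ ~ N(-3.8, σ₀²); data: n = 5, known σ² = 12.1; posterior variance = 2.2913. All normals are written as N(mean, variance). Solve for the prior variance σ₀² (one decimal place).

σ₀² = 43.1

Posterior precision equals prior precision plus data precision: 1/σ_n² = 1/σ₀² + n/σ².
So 1/σ₀² = 1/2.2913 − 5/12.1 = 0.436433 − 0.413223 = 0.023210.
Hence σ₀² = 1/0.023210 ≈ 43.1.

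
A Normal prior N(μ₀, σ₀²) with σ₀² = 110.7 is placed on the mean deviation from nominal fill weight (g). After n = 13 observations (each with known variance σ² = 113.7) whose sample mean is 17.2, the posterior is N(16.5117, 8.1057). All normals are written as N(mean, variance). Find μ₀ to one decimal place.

The posterior mean is a precision-weighted average: μ_n = (τ₀μ₀ + τ_data·x̄)/(τ₀+τ_data), with τ₀=1/σ₀² and τ_data=n/σ².
Here τ₀ = 1/110.7 = 0.009033 and τ_data = 13/113.7 = 0.114336, so τ_n = 0.123369.
Rearranging for μ₀: μ₀ = (μ_n·τ_n − τ_data·x̄)/τ₀ = (16.5117·0.123369 − 0.114336·17.2) / 0.009033 = 0.070453/0.009033 ≈ 7.8.

μ₀ = 7.8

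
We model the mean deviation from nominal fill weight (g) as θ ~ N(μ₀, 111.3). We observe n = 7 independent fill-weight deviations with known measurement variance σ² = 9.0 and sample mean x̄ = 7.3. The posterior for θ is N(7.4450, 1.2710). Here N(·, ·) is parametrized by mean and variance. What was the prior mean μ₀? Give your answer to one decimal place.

μ₀ = 20.0

With known observation variance, the Normal–Normal posterior has precision τ_n = τ₀ + n/σ² and mean μ_n = (τ₀μ₀ + (n/σ²)x̄)/τ_n.
Here τ₀ = 1/111.3 = 0.008985 and τ_data = 7/9.0 = 0.777778, so τ_n = 0.786763.
Rearranging for μ₀: μ₀ = (μ_n·τ_n − τ_data·x̄)/τ₀ = (7.4450·0.786763 − 0.777778·7.3) / 0.008985 = 0.179671/0.008985 ≈ 20.0.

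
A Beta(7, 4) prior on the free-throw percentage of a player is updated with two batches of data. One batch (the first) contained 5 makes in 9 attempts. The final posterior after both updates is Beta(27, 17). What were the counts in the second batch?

Sequential conjugate updates are equivalent to a single update on the pooled data, so total successes = posterior α − prior α and total failures = posterior β − prior β.
Total across both batches: 27−7=20 makes, 17−4=13 misses.
Subtract the first batch: 20−5=15 makes and 13−4=9 misses.

15 makes and 9 misses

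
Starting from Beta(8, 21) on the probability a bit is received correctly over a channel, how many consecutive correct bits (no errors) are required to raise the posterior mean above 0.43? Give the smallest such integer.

After k correct bits and 0 errors the posterior is Beta(8+k, 21), with mean (8+k)/(8+21+k).
Set (8+k)/(29+k) > 0.43 and solve: k > (0.43·29 − 8)/(1 − 0.43) = 7.842.
The smallest integer exceeding 7.842 is 8, and checking k=8: (16)/(37) = 0.4324 > 0.43.

k = 8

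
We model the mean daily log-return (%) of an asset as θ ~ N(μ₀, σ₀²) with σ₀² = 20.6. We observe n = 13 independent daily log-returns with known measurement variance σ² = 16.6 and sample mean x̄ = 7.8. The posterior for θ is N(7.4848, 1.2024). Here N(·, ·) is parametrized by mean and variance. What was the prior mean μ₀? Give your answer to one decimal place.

μ₀ = 2.4

The posterior mean is a precision-weighted average: μ_n = (τ₀μ₀ + τ_data·x̄)/(τ₀+τ_data), with τ₀=1/σ₀² and τ_data=n/σ².
Here τ₀ = 1/20.6 = 0.048544 and τ_data = 13/16.6 = 0.783133, so τ_n = 0.831677.
Rearranging for μ₀: μ₀ = (μ_n·τ_n − τ_data·x̄)/τ₀ = (7.4848·0.831677 − 0.783133·7.8) / 0.048544 = 0.116499/0.048544 ≈ 2.4.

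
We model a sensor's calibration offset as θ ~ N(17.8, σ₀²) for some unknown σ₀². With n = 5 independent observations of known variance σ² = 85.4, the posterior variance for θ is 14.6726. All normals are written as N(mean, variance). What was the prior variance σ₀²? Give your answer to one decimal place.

σ₀² = 104.1

For the Normal–Normal model with known σ², precisions add: τ_n = τ₀ + n/σ².
So 1/σ₀² = 1/14.6726 − 5/85.4 = 0.068154 − 0.058548 = 0.009606.
Hence σ₀² = 1/0.009606 ≈ 104.1.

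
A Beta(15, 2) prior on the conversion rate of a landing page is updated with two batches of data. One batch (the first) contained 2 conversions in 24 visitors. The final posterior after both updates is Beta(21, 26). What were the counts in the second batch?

Sequential conjugate updates are equivalent to a single update on the pooled data, so total successes = posterior α − prior α and total failures = posterior β − prior β.
Total across both batches: 21−15=6 conversions, 26−2=24 bounces.
Subtract the first batch: 6−2=4 conversions and 24−22=2 bounces.

4 conversions and 2 bounces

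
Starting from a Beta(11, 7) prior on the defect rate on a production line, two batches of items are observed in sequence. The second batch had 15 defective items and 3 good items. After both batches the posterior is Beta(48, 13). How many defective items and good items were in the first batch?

22 defective items and 3 good items

Because Beta–binomial updating is additive in the counts, the combined data contributed (α_post−α_prior, β_post−β_prior) successes and failures.
Total across both batches: 48−11=37 defective items, 13−7=6 good items.
Subtract the second batch: 37−15=22 defective items and 6−3=3 good items.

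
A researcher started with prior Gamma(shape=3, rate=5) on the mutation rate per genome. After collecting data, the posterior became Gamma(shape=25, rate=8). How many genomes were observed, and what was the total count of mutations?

A Gamma(α, β) prior (rate parametrization) on a Poisson rate with n observations summing to S gives posterior Gamma(α+S, β+n).
Matching: Σxᵢ = 25 − 3 = 22 and n = 8 − 5 = 3.

n = 3 genomes with total 22 mutations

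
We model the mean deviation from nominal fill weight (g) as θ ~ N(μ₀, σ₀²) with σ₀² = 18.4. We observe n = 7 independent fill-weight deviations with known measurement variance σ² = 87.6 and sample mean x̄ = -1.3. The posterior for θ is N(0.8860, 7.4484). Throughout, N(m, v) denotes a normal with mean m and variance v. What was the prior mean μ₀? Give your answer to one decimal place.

With known observation variance, the Normal–Normal posterior has precision τ_n = τ₀ + n/σ² and mean μ_n = (τ₀μ₀ + (n/σ²)x̄)/τ_n.
Here τ₀ = 1/18.4 = 0.054348 and τ_data = 7/87.6 = 0.079909, so τ_n = 0.134257.
Rearranging for μ₀: μ₀ = (μ_n·τ_n − τ_data·x̄)/τ₀ = (0.8860·0.134257 − 0.079909·-1.3) / 0.054348 = 0.222833/0.054348 ≈ 4.1.

μ₀ = 4.1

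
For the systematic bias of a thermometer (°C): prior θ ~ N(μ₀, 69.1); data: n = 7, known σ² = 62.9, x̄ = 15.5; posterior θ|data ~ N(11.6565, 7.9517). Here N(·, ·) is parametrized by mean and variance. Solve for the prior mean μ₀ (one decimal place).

μ₀ = -17.9

The posterior mean is a precision-weighted average: μ_n = (τ₀μ₀ + τ_data·x̄)/(τ₀+τ_data), with τ₀=1/σ₀² and τ_data=n/σ².
Here τ₀ = 1/69.1 = 0.014472 and τ_data = 7/62.9 = 0.111288, so τ_n = 0.125760.
Rearranging for μ₀: μ₀ = (μ_n·τ_n − τ_data·x̄)/τ₀ = (11.6565·0.125760 − 0.111288·15.5) / 0.014472 = -0.259043/0.014472 ≈ -17.9.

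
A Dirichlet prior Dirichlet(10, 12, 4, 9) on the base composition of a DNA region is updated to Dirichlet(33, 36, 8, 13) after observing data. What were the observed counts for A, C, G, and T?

For a Dirichlet(α) prior with multinomial counts c, the posterior is Dirichlet(α + c) componentwise.
Counts are posterior − prior componentwise: 33−10=23, 36−12=24, 8−4=4, 13−9=4.

counts (23, 24, 4, 4)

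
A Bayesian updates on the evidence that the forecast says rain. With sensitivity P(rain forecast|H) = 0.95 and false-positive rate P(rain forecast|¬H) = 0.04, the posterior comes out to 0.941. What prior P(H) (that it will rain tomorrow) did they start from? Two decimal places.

In odds form, posterior odds = prior odds × likelihood ratio, so prior odds = posterior odds ÷ LR.
Posterior odds = 0.941/(1−0.941) = 15.9492. LR = 0.95/0.04 = 23.7500.
Prior odds = 15.9492/23.7500 = 0.6715, so P(H) = 0.6715/(1+0.6715) ≈ 0.40.

P(H) = 0.40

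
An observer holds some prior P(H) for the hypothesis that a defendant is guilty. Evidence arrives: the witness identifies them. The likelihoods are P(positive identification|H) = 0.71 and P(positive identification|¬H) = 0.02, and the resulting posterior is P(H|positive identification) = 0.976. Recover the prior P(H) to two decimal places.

P(H) = 0.53

In odds form, posterior odds = prior odds × likelihood ratio, so prior odds = posterior odds ÷ LR.
Posterior odds = 0.976/(1−0.976) = 40.6667. LR = 0.71/0.02 = 35.5000.
Prior odds = 40.6667/35.5000 = 1.1455, so P(H) = 1.1455/(1+1.1455) ≈ 0.53.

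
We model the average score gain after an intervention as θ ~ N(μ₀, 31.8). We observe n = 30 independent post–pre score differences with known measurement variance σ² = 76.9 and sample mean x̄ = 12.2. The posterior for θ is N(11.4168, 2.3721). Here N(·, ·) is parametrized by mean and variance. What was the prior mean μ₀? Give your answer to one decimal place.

μ₀ = 1.7

With known observation variance, the Normal–Normal posterior has precision τ_n = τ₀ + n/σ² and mean μ_n = (τ₀μ₀ + (n/σ²)x̄)/τ_n.
Here τ₀ = 1/31.8 = 0.031447 and τ_data = 30/76.9 = 0.390117, so τ_n = 0.421564.
Rearranging for μ₀: μ₀ = (μ_n·τ_n − τ_data·x̄)/τ₀ = (11.4168·0.421564 − 0.390117·12.2) / 0.031447 = 0.053484/0.031447 ≈ 1.7.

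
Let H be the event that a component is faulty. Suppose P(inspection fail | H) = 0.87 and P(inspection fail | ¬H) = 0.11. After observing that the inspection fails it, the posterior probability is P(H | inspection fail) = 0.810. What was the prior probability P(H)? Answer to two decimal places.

P(H) = 0.35

Bayes' rule in odds form gives O(H|E) = O(H)·[P(E|H)/P(E|¬H)], hence O(H) = O(H|E)/LR.
Posterior odds = 0.810/(1−0.810) = 4.2632. LR = 0.87/0.11 = 7.9091.
Prior odds = 4.2632/7.9091 = 0.5390, so P(H) = 0.5390/(1+0.5390) ≈ 0.35.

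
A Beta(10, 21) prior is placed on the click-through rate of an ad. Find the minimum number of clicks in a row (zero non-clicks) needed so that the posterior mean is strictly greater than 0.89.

k = 160

After k clicks and 0 non-clicks the posterior is Beta(10+k, 21), with mean (10+k)/(10+21+k).
Set (10+k)/(31+k) > 0.89 and solve: k > (0.89·31 − 10)/(1 − 0.89) = 159.909.
The smallest integer exceeding 159.909 is 160, and checking k=160: (170)/(191) = 0.8901 > 0.89.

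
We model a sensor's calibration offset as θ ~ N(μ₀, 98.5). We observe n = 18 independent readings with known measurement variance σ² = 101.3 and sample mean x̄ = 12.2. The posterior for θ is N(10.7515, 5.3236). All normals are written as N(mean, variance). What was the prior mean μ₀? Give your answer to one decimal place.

With known observation variance, the Normal–Normal posterior has precision τ_n = τ₀ + n/σ² and mean μ_n = (τ₀μ₀ + (n/σ²)x̄)/τ_n.
Here τ₀ = 1/98.5 = 0.010152 and τ_data = 18/101.3 = 0.177690, so τ_n = 0.187842.
Rearranging for μ₀: μ₀ = (μ_n·τ_n − τ_data·x̄)/τ₀ = (10.7515·0.187842 − 0.177690·12.2) / 0.010152 = -0.148235/0.010152 ≈ -14.6.

μ₀ = -14.6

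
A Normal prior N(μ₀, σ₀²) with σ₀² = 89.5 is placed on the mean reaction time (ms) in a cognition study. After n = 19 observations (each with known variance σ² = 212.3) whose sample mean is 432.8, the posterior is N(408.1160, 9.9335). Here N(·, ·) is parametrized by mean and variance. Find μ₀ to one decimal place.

With known observation variance, the Normal–Normal posterior has precision τ_n = τ₀ + n/σ² and mean μ_n = (τ₀μ₀ + (n/σ²)x̄)/τ_n.
Here τ₀ = 1/89.5 = 0.011173 and τ_data = 19/212.3 = 0.089496, so τ_n = 0.100669.
Rearranging for μ₀: μ₀ = (μ_n·τ_n − τ_data·x̄)/τ₀ = (408.1160·0.100669 − 0.089496·432.8) / 0.011173 = 2.350761/0.011173 ≈ 210.4.

μ₀ = 210.4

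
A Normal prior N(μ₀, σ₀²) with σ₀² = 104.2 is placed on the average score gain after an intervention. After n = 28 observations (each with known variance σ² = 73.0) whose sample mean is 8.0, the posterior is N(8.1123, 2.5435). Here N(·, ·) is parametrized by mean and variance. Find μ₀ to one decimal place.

With known observation variance, the Normal–Normal posterior has precision τ_n = τ₀ + n/σ² and mean μ_n = (τ₀μ₀ + (n/σ²)x̄)/τ_n.
Here τ₀ = 1/104.2 = 0.009597 and τ_data = 28/73.0 = 0.383562, so τ_n = 0.393159.
Rearranging for μ₀: μ₀ = (μ_n·τ_n − τ_data·x̄)/τ₀ = (8.1123·0.393159 − 0.383562·8.0) / 0.009597 = 0.120928/0.009597 ≈ 12.6.

μ₀ = 12.6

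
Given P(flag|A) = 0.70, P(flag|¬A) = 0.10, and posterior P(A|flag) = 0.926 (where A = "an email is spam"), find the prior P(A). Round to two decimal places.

P(A) = 0.64

Bayes' rule in odds form gives O(A|E) = O(A)·[P(E|A)/P(E|¬A)], hence O(A) = O(A|E)/LR.
Posterior odds = 0.926/(1−0.926) = 12.5135. LR = 0.70/0.10 = 7.0000.
Prior odds = 12.5135/7.0000 = 1.7876, so P(A) = 1.7876/(1+1.7876) ≈ 0.64.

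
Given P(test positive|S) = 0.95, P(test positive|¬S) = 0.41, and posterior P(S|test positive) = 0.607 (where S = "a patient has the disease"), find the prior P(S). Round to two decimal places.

Bayes' rule in odds form gives O(S|E) = O(S)·[P(E|S)/P(E|¬S)], hence O(S) = O(S|E)/LR.
Posterior odds = 0.607/(1−0.607) = 1.5445. LR = 0.95/0.41 = 2.3171.
Prior odds = 1.5445/2.3171 = 0.6666, so P(S) = 0.6666/(1+0.6666) ≈ 0.40.

P(S) = 0.40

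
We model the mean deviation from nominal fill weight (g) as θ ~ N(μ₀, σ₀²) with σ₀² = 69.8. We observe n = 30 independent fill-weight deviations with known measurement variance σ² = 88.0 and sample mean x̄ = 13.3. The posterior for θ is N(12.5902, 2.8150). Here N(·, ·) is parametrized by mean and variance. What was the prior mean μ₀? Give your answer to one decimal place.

The posterior mean is a precision-weighted average: μ_n = (τ₀μ₀ + τ_data·x̄)/(τ₀+τ_data), with τ₀=1/σ₀² and τ_data=n/σ².
Here τ₀ = 1/69.8 = 0.014327 and τ_data = 30/88.0 = 0.340909, so τ_n = 0.355236.
Rearranging for μ₀: μ₀ = (μ_n·τ_n − τ_data·x̄)/τ₀ = (12.5902·0.355236 − 0.340909·13.3) / 0.014327 = -0.061597/0.014327 ≈ -4.3.

μ₀ = -4.3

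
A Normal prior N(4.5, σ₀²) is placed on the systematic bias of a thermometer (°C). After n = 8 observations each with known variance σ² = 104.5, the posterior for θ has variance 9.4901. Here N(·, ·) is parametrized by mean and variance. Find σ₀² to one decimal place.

σ₀² = 34.7

For the Normal–Normal model with known σ², precisions add: τ_n = τ₀ + n/σ².
So 1/σ₀² = 1/9.4901 − 8/104.5 = 0.105373 − 0.076555 = 0.028818.
Hence σ₀² = 1/0.028818 ≈ 34.7.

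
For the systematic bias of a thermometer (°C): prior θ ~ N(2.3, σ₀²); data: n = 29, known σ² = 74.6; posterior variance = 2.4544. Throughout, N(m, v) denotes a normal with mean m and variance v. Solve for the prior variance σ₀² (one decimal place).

Posterior precision equals prior precision plus data precision: 1/σ_n² = 1/σ₀² + n/σ².
So 1/σ₀² = 1/2.4544 − 29/74.6 = 0.407432 − 0.388740 = 0.018692.
Hence σ₀² = 1/0.018692 ≈ 53.5.

σ₀² = 53.5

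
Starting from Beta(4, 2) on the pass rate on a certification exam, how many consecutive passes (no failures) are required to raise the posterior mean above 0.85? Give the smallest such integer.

k = 8

After k passes and 0 failures the posterior is Beta(4+k, 2), with mean (4+k)/(4+2+k).
Set (4+k)/(6+k) > 0.85 and solve: k > (0.85·6 − 4)/(1 − 0.85) = 7.333.
The smallest integer exceeding 7.333 is 8.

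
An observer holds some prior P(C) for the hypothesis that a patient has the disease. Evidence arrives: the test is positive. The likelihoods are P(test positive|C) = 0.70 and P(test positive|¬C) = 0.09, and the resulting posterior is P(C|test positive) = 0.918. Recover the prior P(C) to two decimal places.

In odds form, posterior odds = prior odds × likelihood ratio, so prior odds = posterior odds ÷ LR.
Posterior odds = 0.918/(1−0.918) = 11.1951. LR = 0.70/0.09 = 7.7778.
Prior odds = 11.1951/7.7778 = 1.4394, so P(C) = 1.4394/(1+1.4394) ≈ 0.59.

P(C) = 0.59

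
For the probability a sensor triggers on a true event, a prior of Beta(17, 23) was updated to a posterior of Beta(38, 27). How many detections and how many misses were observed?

Beta is conjugate to the binomial likelihood: posterior = Beta(a+s, b+f).
So s = 38 − 17 = 21 and f = 27 − 23 = 4.

21 detections and 4 misses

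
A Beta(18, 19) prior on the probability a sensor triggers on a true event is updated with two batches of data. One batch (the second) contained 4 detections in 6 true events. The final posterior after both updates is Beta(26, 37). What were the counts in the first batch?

Because Beta–binomial updating is additive in the counts, the combined data contributed (α_post−α_prior, β_post−β_prior) successes and failures.
Total across both batches: 26−18=8 detections, 37−19=18 misses.
Subtract the second batch: 8−4=4 detections and 18−2=16 misses.

4 detections and 16 misses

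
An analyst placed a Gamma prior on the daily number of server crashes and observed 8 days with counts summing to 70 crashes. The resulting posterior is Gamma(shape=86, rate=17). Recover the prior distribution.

Gamma(shape=16, rate=9)

Gamma–Poisson conjugacy: posterior shape = α + Σxᵢ, posterior rate = β + n.
So α = 86 − 70 = 16 and β = 17 − 8 = 9.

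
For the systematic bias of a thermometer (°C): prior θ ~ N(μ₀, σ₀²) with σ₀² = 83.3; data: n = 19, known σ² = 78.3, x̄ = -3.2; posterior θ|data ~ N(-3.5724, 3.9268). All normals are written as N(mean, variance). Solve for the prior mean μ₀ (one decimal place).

The posterior mean is a precision-weighted average: μ_n = (τ₀μ₀ + τ_data·x̄)/(τ₀+τ_data), with τ₀=1/σ₀² and τ_data=n/σ².
Here τ₀ = 1/83.3 = 0.012005 and τ_data = 19/78.3 = 0.242656, so τ_n = 0.254661.
Rearranging for μ₀: μ₀ = (μ_n·τ_n − τ_data·x̄)/τ₀ = (-3.5724·0.254661 − 0.242656·-3.2) / 0.012005 = -0.133252/0.012005 ≈ -11.1.

μ₀ = -11.1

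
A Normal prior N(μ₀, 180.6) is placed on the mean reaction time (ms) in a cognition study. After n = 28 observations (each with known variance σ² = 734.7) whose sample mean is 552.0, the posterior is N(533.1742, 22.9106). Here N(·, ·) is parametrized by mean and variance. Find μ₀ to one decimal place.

μ₀ = 403.6

The posterior mean is a precision-weighted average: μ_n = (τ₀μ₀ + τ_data·x̄)/(τ₀+τ_data), with τ₀=1/σ₀² and τ_data=n/σ².
Here τ₀ = 1/180.6 = 0.005537 and τ_data = 28/734.7 = 0.038111, so τ_n = 0.043648.
Rearranging for μ₀: μ₀ = (μ_n·τ_n − τ_data·x̄)/τ₀ = (533.1742·0.043648 − 0.038111·552.0) / 0.005537 = 2.234715/0.005537 ≈ 403.6.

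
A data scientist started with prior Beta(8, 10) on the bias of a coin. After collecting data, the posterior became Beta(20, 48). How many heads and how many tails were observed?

Under Beta–binomial conjugacy the posterior parameters are (α+s, β+f).
So s = 20 − 8 = 12 and f = 48 − 10 = 38.

12 heads and 38 tails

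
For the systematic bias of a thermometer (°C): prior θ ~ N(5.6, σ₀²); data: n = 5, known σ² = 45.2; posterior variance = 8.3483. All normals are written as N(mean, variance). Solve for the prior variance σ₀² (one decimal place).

For the Normal–Normal model with known σ², precisions add: τ_n = τ₀ + n/σ².
So 1/σ₀² = 1/8.3483 − 5/45.2 = 0.119785 − 0.110619 = 0.009166.
Hence σ₀² = 1/0.009166 ≈ 109.1.

σ₀² = 109.1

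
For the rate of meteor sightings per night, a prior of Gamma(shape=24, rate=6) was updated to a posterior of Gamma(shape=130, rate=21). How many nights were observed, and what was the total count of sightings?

n = 15 nights with total 106 sightings

A Gamma(α, β) prior (rate parametrization) on a Poisson rate with n observations summing to S gives posterior Gamma(α+S, β+n).
Matching: Σxᵢ = 130 − 24 = 106 and n = 21 − 6 = 15.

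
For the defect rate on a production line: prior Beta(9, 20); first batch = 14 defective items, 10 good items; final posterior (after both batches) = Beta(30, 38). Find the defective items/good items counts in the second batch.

Sequential conjugate updates are equivalent to a single update on the pooled data, so total successes = posterior α − prior α and total failures = posterior β − prior β.
Total across both batches: 30−9=21 defective items, 38−20=18 good items.
Subtract the first batch: 21−14=7 defective items and 18−10=8 good items.

7 defective items and 8 good items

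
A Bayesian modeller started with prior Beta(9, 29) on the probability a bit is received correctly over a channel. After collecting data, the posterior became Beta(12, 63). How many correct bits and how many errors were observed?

3 correct bits and 34 errors

A Beta(α, β) prior with s successes and f failures in binomial data gives a Beta(α+s, β+f) posterior.
Match parameters: s=12−9=3, f=63−29=34.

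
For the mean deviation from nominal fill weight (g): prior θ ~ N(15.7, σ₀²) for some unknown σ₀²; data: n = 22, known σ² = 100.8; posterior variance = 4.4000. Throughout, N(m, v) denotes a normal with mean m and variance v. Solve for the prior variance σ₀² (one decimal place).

σ₀² = 110.9

For the Normal–Normal model with known σ², precisions add: τ_n = τ₀ + n/σ².
So 1/σ₀² = 1/4.4000 − 22/100.8 = 0.227273 − 0.218254 = 0.009019.
Hence σ₀² = 1/0.009019 ≈ 110.9.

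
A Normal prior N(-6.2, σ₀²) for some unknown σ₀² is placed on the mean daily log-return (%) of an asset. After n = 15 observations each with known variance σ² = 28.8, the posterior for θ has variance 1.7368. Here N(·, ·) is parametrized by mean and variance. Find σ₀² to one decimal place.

For the Normal–Normal model with known σ², precisions add: τ_n = τ₀ + n/σ².
So 1/σ₀² = 1/1.7368 − 15/28.8 = 0.575772 − 0.520833 = 0.054939.
Hence σ₀² = 1/0.054939 ≈ 18.2.

σ₀² = 18.2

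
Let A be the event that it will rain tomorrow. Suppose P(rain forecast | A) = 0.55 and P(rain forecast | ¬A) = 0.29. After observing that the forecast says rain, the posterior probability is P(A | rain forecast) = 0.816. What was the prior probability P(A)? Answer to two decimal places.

Bayes' rule in odds form gives O(A|E) = O(A)·[P(E|A)/P(E|¬A)], hence O(A) = O(A|E)/LR.
Posterior odds = 0.816/(1−0.816) = 4.4348. LR = 0.55/0.29 = 1.8966.
Prior odds = 4.4348/1.8966 = 2.3383, so P(A) = 2.3383/(1+2.3383) ≈ 0.70.

P(A) = 0.70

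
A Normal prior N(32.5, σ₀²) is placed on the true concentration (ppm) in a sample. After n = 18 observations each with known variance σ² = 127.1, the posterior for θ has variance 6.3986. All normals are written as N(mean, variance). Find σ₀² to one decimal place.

σ₀² = 68.2

For the Normal–Normal model with known σ², precisions add: τ_n = τ₀ + n/σ².
So 1/σ₀² = 1/6.3986 − 18/127.1 = 0.156284 − 0.141621 = 0.014663.
Hence σ₀² = 1/0.014663 ≈ 68.2.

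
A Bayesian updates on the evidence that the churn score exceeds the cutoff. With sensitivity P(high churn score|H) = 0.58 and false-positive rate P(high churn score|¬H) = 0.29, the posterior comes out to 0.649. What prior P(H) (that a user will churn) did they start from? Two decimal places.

In odds form, posterior odds = prior odds × likelihood ratio, so prior odds = posterior odds ÷ LR.
Posterior odds = 0.649/(1−0.649) = 1.8490. LR = 0.58/0.29 = 2.0000.
Prior odds = 1.8490/2.0000 = 0.9245, so P(H) = 0.9245/(1+0.9245) ≈ 0.48.

P(H) = 0.48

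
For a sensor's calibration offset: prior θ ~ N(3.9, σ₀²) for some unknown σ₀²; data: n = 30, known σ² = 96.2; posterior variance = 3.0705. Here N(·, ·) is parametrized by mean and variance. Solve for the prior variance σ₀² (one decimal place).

Posterior precision equals prior precision plus data precision: 1/σ_n² = 1/σ₀² + n/σ².
So 1/σ₀² = 1/3.0705 − 30/96.2 = 0.325680 − 0.311850 = 0.013830.
Hence σ₀² = 1/0.013830 ≈ 72.3.

σ₀² = 72.3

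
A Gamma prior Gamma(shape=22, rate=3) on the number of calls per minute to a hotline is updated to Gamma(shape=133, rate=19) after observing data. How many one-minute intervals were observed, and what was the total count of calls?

Gamma–Poisson conjugacy: posterior shape = α + Σxᵢ, posterior rate = β + n.
Matching: Σxᵢ = 133 − 22 = 111 and n = 19 − 3 = 16.

n = 16 one-minute intervals with total 111 calls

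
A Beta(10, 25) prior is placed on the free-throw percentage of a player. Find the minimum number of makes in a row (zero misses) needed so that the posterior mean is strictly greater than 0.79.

k = 85

After k makes and 0 misses the posterior is Beta(10+k, 25), with mean (10+k)/(10+25+k).
Set (10+k)/(35+k) > 0.79 and solve: k > (0.79·35 − 10)/(1 − 0.79) = 84.048.
The smallest integer exceeding 84.048 is 85.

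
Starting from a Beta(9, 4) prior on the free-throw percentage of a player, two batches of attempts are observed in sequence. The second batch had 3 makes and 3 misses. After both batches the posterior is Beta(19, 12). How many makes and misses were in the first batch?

Because Beta–binomial updating is additive in the counts, the combined data contributed (α_post−α_prior, β_post−β_prior) successes and failures.
Total across both batches: 19−9=10 makes, 12−4=8 misses.
Subtract the second batch: 10−3=7 makes and 8−3=5 misses.

7 makes and 5 misses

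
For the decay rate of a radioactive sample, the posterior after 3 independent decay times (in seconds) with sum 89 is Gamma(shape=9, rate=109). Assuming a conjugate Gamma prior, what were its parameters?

Gamma(shape=6, rate=20)

For an exponential likelihood with a Gamma(α, β) prior on the rate, n observations with total T give posterior Gamma(α+n, β+T).
So α = 9 − 3 = 6 and β = 109 − 89 = 20.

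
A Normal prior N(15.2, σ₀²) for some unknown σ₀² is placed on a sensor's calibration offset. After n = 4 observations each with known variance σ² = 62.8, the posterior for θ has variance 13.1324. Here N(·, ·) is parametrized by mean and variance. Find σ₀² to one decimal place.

For the Normal–Normal model with known σ², precisions add: τ_n = τ₀ + n/σ².
So 1/σ₀² = 1/13.1324 − 4/62.8 = 0.076148 − 0.063694 = 0.012454.
Hence σ₀² = 1/0.012454 ≈ 80.3.

σ₀² = 80.3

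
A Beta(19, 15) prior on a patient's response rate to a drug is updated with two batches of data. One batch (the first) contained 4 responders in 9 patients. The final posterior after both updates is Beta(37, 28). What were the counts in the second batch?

14 responders and 8 non-responders

Because Beta–binomial updating is additive in the counts, the combined data contributed (α_post−α_prior, β_post−β_prior) successes and failures.
Total across both batches: 37−19=18 responders, 28−15=13 non-responders.
Subtract the first batch: 18−4=14 responders and 13−5=8 non-responders.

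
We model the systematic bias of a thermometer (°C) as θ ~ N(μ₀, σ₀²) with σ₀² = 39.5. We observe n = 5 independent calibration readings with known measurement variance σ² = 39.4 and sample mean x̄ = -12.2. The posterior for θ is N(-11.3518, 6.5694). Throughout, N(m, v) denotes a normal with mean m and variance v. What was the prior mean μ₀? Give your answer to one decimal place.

The posterior mean is a precision-weighted average: μ_n = (τ₀μ₀ + τ_data·x̄)/(τ₀+τ_data), with τ₀=1/σ₀² and τ_data=n/σ².
Here τ₀ = 1/39.5 = 0.025316 and τ_data = 5/39.4 = 0.126904, so τ_n = 0.152220.
Rearranging for μ₀: μ₀ = (μ_n·τ_n − τ_data·x̄)/τ₀ = (-11.3518·0.152220 − 0.126904·-12.2) / 0.025316 = -0.179742/0.025316 ≈ -7.1.

μ₀ = -7.1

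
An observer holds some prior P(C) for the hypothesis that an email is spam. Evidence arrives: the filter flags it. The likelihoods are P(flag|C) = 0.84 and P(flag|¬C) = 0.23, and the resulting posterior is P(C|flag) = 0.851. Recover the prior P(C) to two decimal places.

P(C) = 0.61

In odds form, posterior odds = prior odds × likelihood ratio, so prior odds = posterior odds ÷ LR.
Posterior odds = 0.851/(1−0.851) = 5.7114. LR = 0.84/0.23 = 3.6522.
Prior odds = 5.7114/3.6522 = 1.5638, so P(C) = 1.5638/(1+1.5638) ≈ 0.61.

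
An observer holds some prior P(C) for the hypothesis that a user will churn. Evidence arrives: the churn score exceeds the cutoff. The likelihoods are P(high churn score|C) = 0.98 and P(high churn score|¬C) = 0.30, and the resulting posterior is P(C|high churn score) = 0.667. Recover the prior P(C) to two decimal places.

P(C) = 0.38

In odds form, posterior odds = prior odds × likelihood ratio, so prior odds = posterior odds ÷ LR.
Posterior odds = 0.667/(1−0.667) = 2.0030. LR = 0.98/0.30 = 3.2667.
Prior odds = 2.0030/3.2667 = 0.6132, so P(C) = 0.6132/(1+0.6132) ≈ 0.38.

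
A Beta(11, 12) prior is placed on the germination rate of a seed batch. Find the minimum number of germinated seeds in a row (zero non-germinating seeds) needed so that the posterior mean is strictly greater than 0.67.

k = 14

After k germinated seeds and 0 non-germinating seeds the posterior is Beta(11+k, 12), with mean (11+k)/(11+12+k).
Set (11+k)/(23+k) > 0.67 and solve: k > (0.67·23 − 11)/(1 − 0.67) = 13.364.
The smallest integer exceeding 13.364 is 14.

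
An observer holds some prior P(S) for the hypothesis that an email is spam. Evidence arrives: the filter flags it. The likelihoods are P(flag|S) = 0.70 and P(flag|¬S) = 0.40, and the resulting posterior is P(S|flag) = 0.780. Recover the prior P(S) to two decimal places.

In odds form, posterior odds = prior odds × likelihood ratio, so prior odds = posterior odds ÷ LR.
Posterior odds = 0.780/(1−0.780) = 3.5455. LR = 0.70/0.40 = 1.7500.
Prior odds = 3.5455/1.7500 = 2.0260, so P(S) = 2.0260/(1+2.0260) ≈ 0.67.

P(S) = 0.67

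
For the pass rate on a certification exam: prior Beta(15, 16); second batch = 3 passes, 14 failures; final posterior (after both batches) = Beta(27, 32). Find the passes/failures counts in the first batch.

9 passes and 2 failures

Sequential conjugate updates are equivalent to a single update on the pooled data, so total successes = posterior α − prior α and total failures = posterior β − prior β.
Total across both batches: 27−15=12 passes, 32−16=16 failures.
Subtract the second batch: 12−3=9 passes and 16−14=2 failures.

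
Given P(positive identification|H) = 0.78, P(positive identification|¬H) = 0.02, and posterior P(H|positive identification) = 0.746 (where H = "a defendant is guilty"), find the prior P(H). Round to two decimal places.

P(H) = 0.07

In odds form, posterior odds = prior odds × likelihood ratio, so prior odds = posterior odds ÷ LR.
Posterior odds = 0.746/(1−0.746) = 2.9370. LR = 0.78/0.02 = 39.0000.
Prior odds = 2.9370/39.0000 = 0.0753, so P(H) = 0.0753/(1+0.0753) ≈ 0.07.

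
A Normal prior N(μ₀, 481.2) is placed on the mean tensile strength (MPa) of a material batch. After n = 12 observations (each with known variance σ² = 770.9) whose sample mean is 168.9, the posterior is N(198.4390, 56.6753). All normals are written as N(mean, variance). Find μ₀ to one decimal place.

The posterior mean is a precision-weighted average: μ_n = (τ₀μ₀ + τ_data·x̄)/(τ₀+τ_data), with τ₀=1/σ₀² and τ_data=n/σ².
Here τ₀ = 1/481.2 = 0.002078 and τ_data = 12/770.9 = 0.015566, so τ_n = 0.017644.
Rearranging for μ₀: μ₀ = (μ_n·τ_n − τ_data·x̄)/τ₀ = (198.4390·0.017644 − 0.015566·168.9) / 0.002078 = 0.872160/0.002078 ≈ 419.7.

μ₀ = 419.7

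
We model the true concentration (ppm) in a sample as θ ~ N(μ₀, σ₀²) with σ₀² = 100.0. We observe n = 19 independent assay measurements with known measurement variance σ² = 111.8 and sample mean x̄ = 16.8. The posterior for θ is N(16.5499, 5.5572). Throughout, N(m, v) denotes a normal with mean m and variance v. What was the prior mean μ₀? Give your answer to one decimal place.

μ₀ = 12.3

The posterior mean is a precision-weighted average: μ_n = (τ₀μ₀ + τ_data·x̄)/(τ₀+τ_data), with τ₀=1/σ₀² and τ_data=n/σ².
Here τ₀ = 1/100.0 = 0.010000 and τ_data = 19/111.8 = 0.169946, so τ_n = 0.179946.
Rearranging for μ₀: μ₀ = (μ_n·τ_n − τ_data·x̄)/τ₀ = (16.5499·0.179946 − 0.169946·16.8) / 0.010000 = 0.122996/0.010000 ≈ 12.3.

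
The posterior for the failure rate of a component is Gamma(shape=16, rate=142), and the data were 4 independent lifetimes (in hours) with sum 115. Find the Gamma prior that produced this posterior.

Gamma–exponential conjugacy: posterior shape = α + n, posterior rate = β + Σtᵢ.
So α = 16 − 4 = 12 and β = 142 − 115 = 27.

Gamma(shape=12, rate=27)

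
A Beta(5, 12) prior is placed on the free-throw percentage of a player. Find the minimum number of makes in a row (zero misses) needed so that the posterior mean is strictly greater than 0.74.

k = 30

After k makes and 0 misses the posterior is Beta(5+k, 12), with mean (5+k)/(5+12+k).
Set (5+k)/(17+k) > 0.74 and solve: k > (0.74·17 − 5)/(1 − 0.74) = 29.154.
The smallest integer exceeding 29.154 is 30.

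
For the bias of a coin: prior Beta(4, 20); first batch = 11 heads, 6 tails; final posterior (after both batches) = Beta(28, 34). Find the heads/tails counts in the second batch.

13 heads and 8 tails

Because Beta–binomial updating is additive in the counts, the combined data contributed (α_post−α_prior, β_post−β_prior) successes and failures.
Total across both batches: 28−4=24 heads, 34−20=14 tails.
Subtract the first batch: 24−11=13 heads and 14−6=8 tails.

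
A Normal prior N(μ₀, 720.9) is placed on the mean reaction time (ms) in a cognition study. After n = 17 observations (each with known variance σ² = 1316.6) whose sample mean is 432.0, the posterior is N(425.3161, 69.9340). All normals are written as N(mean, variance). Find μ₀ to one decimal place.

μ₀ = 363.1

The posterior mean is a precision-weighted average: μ_n = (τ₀μ₀ + τ_data·x̄)/(τ₀+τ_data), with τ₀=1/σ₀² and τ_data=n/σ².
Here τ₀ = 1/720.9 = 0.001387 and τ_data = 17/1316.6 = 0.012912, so τ_n = 0.014299.
Rearranging for μ₀: μ₀ = (μ_n·τ_n − τ_data·x̄)/τ₀ = (425.3161·0.014299 − 0.012912·432.0) / 0.001387 = 0.503611/0.001387 ≈ 363.1.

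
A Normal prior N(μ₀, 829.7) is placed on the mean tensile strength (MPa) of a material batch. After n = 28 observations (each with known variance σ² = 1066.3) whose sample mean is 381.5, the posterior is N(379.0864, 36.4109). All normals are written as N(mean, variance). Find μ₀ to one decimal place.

The posterior mean is a precision-weighted average: μ_n = (τ₀μ₀ + τ_data·x̄)/(τ₀+τ_data), with τ₀=1/σ₀² and τ_data=n/σ².
Here τ₀ = 1/829.7 = 0.001205 and τ_data = 28/1066.3 = 0.026259, so τ_n = 0.027464.
Rearranging for μ₀: μ₀ = (μ_n·τ_n − τ_data·x̄)/τ₀ = (379.0864·0.027464 − 0.026259·381.5) / 0.001205 = 0.393420/0.001205 ≈ 326.5.

μ₀ = 326.5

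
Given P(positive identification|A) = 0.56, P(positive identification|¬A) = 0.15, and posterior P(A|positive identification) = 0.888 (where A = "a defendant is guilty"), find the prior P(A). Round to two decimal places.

Bayes' rule in odds form gives O(A|E) = O(A)·[P(E|A)/P(E|¬A)], hence O(A) = O(A|E)/LR.
Posterior odds = 0.888/(1−0.888) = 7.9286. LR = 0.56/0.15 = 3.7333.
Prior odds = 7.9286/3.7333 = 2.1238, so P(A) = 2.1238/(1+2.1238) ≈ 0.68.

P(A) = 0.68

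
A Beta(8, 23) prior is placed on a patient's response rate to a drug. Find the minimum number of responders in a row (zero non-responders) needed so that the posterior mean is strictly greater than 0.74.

After k responders and 0 non-responders the posterior is Beta(8+k, 23), with mean (8+k)/(8+23+k).
Set (8+k)/(31+k) > 0.74 and solve: k > (0.74·31 − 8)/(1 − 0.74) = 57.462.
The smallest integer exceeding 57.462 is 58.

k = 58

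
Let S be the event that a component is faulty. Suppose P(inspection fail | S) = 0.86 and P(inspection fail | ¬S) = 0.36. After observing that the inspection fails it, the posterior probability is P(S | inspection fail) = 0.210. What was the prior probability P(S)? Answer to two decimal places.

P(S) = 0.10

Bayes' rule in odds form gives O(S|E) = O(S)·[P(E|S)/P(E|¬S)], hence O(S) = O(S|E)/LR.
Posterior odds = 0.210/(1−0.210) = 0.2658. LR = 0.86/0.36 = 2.3889.
Prior odds = 0.2658/2.3889 = 0.1113, so P(S) = 0.1113/(1+0.1113) ≈ 0.10.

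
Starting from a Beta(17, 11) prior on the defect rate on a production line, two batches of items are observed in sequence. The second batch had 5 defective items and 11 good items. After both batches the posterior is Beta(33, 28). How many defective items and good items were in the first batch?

Because Beta–binomial updating is additive in the counts, the combined data contributed (α_post−α_prior, β_post−β_prior) successes and failures.
Total across both batches: 33−17=16 defective items, 28−11=17 good items.
Subtract the second batch: 16−5=11 defective items and 17−11=6 good items.

11 defective items and 6 good items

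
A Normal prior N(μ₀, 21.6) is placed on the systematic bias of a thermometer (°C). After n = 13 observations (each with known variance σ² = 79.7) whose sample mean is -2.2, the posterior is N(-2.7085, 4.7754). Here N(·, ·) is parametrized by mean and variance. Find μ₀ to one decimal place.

The posterior mean is a precision-weighted average: μ_n = (τ₀μ₀ + τ_data·x̄)/(τ₀+τ_data), with τ₀=1/σ₀² and τ_data=n/σ².
Here τ₀ = 1/21.6 = 0.046296 and τ_data = 13/79.7 = 0.163112, so τ_n = 0.209408.
Rearranging for μ₀: μ₀ = (μ_n·τ_n − τ_data·x̄)/τ₀ = (-2.7085·0.209408 − 0.163112·-2.2) / 0.046296 = -0.208335/0.046296 ≈ -4.5.

μ₀ = -4.5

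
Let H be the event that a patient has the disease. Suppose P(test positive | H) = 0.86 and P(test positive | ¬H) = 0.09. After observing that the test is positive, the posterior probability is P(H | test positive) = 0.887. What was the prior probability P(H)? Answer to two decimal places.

Bayes' rule in odds form gives O(H|E) = O(H)·[P(E|H)/P(E|¬H)], hence O(H) = O(H|E)/LR.
Posterior odds = 0.887/(1−0.887) = 7.8496. LR = 0.86/0.09 = 9.5556.
Prior odds = 7.8496/9.5556 = 0.8215, so P(H) = 0.8215/(1+0.8215) ≈ 0.45.

P(H) = 0.45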